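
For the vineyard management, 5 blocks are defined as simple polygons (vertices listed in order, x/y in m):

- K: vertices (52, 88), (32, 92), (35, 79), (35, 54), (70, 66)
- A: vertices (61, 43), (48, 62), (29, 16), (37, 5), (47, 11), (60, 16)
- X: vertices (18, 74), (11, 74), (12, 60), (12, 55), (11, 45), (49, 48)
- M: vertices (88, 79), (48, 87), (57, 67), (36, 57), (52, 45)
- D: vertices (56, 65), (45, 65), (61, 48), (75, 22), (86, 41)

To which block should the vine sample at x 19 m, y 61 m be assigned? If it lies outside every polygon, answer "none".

Cast a ray rightward from (19, 61). For each polygon, the edges (by vertex number in listed order) whose endpoints lie on opposite sides of y = 61, where each meets that height, and whether that is right or left of the point:
K: 3–4 at x≈35.0 (right), 4–5 at x≈55.4 (right) → 2 crossings.
A: 1–2 at x≈48.7 (right), 2–3 at x≈47.6 (right) → 2 crossings.
X: 2–3 at x≈11.9 (left), 6–1 at x≈33.5 (right) → 1 crossing.
M: 3–4 at x≈44.4 (right), 5–1 at x≈68.9 (right) → 2 crossings.
D: 2–3 at x≈48.8 (right), 5–1 at x≈61.0 (right) → 2 crossings.
Only X has an odd count, so the point is inside X.

X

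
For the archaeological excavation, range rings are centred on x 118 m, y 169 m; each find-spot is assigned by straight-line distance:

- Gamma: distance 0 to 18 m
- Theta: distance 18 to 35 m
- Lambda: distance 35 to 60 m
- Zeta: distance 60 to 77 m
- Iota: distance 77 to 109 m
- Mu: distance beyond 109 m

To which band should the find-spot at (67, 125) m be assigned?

Distance = √((67−118)² + (125−169)²) = √(2601.000 + 1936.000) = 67.357 m.
60 ≤ 67.357 < 77 → Zeta.

Zeta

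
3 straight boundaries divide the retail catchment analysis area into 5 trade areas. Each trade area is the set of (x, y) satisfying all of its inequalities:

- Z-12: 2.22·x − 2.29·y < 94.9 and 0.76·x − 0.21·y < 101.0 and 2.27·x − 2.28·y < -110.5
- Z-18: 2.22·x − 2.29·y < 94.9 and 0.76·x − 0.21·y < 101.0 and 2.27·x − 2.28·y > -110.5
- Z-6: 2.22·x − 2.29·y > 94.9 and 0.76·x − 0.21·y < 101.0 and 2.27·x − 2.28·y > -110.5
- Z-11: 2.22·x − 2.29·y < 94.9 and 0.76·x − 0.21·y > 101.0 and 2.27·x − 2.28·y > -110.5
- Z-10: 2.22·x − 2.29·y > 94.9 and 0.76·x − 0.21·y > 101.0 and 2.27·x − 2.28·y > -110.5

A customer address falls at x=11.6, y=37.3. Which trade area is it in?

2.22·11.6 − 2.29·37.3 = -59.665, which is < 94.9
0.76·11.6 − 0.21·37.3 = 0.983, which is < 101.0
2.27·11.6 − 2.28·37.3 = -58.712, which is > -110.5
This sign pattern matches Z-18.

Z-18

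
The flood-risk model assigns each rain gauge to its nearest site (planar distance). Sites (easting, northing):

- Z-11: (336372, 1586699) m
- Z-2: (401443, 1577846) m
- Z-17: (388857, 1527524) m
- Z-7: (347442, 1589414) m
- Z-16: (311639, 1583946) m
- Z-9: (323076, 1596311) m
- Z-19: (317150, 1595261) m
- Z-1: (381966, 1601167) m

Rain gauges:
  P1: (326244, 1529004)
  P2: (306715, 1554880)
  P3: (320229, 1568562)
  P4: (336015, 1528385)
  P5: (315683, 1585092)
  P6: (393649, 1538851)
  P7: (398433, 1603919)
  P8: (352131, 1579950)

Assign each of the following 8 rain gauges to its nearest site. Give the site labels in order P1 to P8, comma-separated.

P1 → Z-16 (d²=3231929389.00)
P2 → Z-16 (d²=869078132.00)
P3 → Z-16 (d²=310455556.00)
P4 → Z-17 (d²=2793018285.00)
P5 → Z-16 (d²=17667252.00)
P6 → Z-17 (d²=151264193.00)
P7 → Z-1 (d²=278735593.00)
P8 → Z-7 (d²=111554017.00)

Z-16, Z-16, Z-16, Z-17, Z-16, Z-17, Z-1, Z-7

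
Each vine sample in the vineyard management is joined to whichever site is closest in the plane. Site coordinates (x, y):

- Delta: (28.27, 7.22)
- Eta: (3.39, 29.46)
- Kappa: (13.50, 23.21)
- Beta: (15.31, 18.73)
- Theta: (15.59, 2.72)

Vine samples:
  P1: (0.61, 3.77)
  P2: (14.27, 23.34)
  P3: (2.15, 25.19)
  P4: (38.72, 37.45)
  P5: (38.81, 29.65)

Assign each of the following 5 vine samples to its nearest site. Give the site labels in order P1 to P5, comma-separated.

Theta, Kappa, Eta, Kappa, Delta

P1 → Theta (d²=225.50)
P2 → Kappa (d²=0.61)
P3 → Eta (d²=19.77)
P4 → Kappa (d²=838.83)
P5 → Delta (d²=614.20)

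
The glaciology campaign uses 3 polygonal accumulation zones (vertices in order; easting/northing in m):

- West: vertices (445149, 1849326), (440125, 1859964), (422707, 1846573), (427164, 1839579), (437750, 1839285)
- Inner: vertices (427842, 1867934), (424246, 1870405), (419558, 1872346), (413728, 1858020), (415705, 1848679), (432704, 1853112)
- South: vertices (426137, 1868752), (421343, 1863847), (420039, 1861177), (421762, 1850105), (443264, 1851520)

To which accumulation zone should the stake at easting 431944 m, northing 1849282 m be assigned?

West

Cast a ray rightward from (431944, 1849282). For each polygon, the edges (by vertex number in listed order) whose endpoints lie on opposite sides of northing = 1849282, where each meets that height, and whether that is right or left of the point:
West: 2–3 at easting≈426230.7 (left), 5–1 at easting≈445116.6 (right) → 1 crossing.
Inner: 4–5 at easting≈415577.4 (left), 5–6 at easting≈418017.3 (left) → 0 crossings.
South: no edge straddles that height → 0 crossings.
Only West has an odd count, so the point is inside West.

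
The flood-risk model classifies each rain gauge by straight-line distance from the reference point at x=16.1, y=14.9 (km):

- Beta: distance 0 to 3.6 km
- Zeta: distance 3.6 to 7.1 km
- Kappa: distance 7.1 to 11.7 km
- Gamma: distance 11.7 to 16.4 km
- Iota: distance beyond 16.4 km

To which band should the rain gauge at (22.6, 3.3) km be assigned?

Distance = √((22.6−16.1)² + (3.3−14.9)²) = √(42.250 + 134.560) = 13.297 km.
11.7 ≤ 13.297 < 16.4 → Gamma.

Gamma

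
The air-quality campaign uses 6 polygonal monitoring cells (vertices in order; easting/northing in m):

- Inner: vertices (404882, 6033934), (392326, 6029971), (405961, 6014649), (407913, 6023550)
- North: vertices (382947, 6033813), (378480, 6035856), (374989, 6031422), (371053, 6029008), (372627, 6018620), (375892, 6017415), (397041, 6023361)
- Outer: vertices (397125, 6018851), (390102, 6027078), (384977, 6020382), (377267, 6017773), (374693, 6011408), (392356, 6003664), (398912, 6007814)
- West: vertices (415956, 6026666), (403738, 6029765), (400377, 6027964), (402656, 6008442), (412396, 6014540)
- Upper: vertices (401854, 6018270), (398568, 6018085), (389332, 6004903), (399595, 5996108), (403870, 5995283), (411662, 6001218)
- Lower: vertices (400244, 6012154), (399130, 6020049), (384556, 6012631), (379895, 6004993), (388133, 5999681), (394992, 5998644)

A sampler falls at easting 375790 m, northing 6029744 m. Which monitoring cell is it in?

Cast a ray rightward from (375790, 6029744). For each polygon, the edges (by vertex number in listed order) whose endpoints lie on opposite sides of northing = 6029744, where each meets that height, and whether that is right or left of the point:
Inner: 2–3 at easting≈392528.0 (right), 4–1 at easting≈406105.0 (right) → 2 crossings.
North: 3–4 at easting≈372253.0 (left), 7–1 at easting≈388433.8 (right) → 1 crossing.
Outer: no edge straddles that height → 0 crossings.
West: 1–2 at easting≈403820.8 (right), 2–3 at easting≈403698.8 (right) → 2 crossings.
Upper: no edge straddles that height → 0 crossings.
Lower: no edge straddles that height → 0 crossings.
Only North has an odd count, so the point is inside North.

North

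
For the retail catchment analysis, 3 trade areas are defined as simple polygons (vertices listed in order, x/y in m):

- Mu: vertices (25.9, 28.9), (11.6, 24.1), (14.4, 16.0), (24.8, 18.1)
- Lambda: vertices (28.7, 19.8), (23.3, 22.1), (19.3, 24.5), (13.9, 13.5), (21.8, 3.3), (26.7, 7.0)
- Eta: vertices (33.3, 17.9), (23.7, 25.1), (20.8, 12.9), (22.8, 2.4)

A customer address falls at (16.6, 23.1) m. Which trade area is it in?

Cast a ray rightward from (16.6, 23.1). For each polygon, the edges (by vertex number in listed order) whose endpoints lie on opposite sides of y = 23.1, where each meets that height, and whether that is right or left of the point:
Mu: 2–3 at x≈11.95 (left), 4–1 at x≈25.31 (right) → 1 crossing.
Lambda: 2–3 at x≈21.63 (right), 3–4 at x≈18.61 (right) → 2 crossings.
Eta: 1–2 at x≈26.37 (right), 2–3 at x≈23.22 (right) → 2 crossings.
Only Mu has an odd count, so the point is inside Mu.

Mu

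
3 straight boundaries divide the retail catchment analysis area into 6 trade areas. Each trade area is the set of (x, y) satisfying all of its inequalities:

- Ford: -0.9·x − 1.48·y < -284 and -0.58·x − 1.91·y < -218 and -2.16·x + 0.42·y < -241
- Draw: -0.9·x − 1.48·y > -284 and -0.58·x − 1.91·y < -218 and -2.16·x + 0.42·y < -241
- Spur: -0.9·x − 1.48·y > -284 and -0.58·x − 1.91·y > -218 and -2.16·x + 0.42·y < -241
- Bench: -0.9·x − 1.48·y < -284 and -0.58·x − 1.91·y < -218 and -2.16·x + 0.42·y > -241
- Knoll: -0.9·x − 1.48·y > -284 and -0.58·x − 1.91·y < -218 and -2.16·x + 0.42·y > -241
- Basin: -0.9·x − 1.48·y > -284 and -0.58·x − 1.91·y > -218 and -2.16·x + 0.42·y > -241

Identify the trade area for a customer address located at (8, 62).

Basin

-0.9·8 − 1.48·62 = -98.960, which is > -284
-0.58·8 − 1.91·62 = -123.060, which is > -218
-2.16·8 + 0.42·62 = 8.760, which is > -241
This sign pattern matches Basin.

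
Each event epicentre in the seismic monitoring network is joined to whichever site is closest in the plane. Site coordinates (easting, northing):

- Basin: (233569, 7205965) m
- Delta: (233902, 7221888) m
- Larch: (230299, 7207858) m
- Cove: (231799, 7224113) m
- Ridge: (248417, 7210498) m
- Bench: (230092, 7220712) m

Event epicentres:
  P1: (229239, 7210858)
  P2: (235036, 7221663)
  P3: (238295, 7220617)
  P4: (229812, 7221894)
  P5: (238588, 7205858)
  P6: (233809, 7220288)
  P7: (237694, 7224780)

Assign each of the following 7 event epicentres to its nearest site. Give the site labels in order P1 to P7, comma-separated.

P1 → Larch (d²=10123600.00)
P2 → Delta (d²=1336581.00)
P3 → Delta (d²=20913890.00)
P4 → Bench (d²=1475524.00)
P5 → Basin (d²=25201810.00)
P6 → Delta (d²=2568649.00)
P7 → Delta (d²=22742928.00)

Larch, Delta, Delta, Bench, Basin, Delta, Delta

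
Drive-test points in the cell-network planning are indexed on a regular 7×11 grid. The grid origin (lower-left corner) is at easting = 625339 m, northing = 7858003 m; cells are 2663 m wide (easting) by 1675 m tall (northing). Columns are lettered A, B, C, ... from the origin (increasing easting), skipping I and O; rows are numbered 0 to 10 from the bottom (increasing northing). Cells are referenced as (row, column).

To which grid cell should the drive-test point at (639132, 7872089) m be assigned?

(8, F)

Column index: ⌊(639132 − 625339) / 2663⌋ = ⌊5.179⌋ = 5 → column F
Row offset from origin: ⌊(7872089 − 7858003) / 1675⌋ = ⌊8.410⌋ = 8 → row 8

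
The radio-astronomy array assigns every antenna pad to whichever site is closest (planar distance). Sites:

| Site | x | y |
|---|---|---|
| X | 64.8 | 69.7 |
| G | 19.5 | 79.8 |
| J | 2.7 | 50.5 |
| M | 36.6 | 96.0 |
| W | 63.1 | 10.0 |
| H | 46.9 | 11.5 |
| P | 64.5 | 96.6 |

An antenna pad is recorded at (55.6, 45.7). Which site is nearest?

X

Squared distances to each site:
X: 660.640; G: 2466.020; J: 2821.450; M: 2891.090; W: 1330.740; H: 1245.330; P: 2670.020.
Minimum at X.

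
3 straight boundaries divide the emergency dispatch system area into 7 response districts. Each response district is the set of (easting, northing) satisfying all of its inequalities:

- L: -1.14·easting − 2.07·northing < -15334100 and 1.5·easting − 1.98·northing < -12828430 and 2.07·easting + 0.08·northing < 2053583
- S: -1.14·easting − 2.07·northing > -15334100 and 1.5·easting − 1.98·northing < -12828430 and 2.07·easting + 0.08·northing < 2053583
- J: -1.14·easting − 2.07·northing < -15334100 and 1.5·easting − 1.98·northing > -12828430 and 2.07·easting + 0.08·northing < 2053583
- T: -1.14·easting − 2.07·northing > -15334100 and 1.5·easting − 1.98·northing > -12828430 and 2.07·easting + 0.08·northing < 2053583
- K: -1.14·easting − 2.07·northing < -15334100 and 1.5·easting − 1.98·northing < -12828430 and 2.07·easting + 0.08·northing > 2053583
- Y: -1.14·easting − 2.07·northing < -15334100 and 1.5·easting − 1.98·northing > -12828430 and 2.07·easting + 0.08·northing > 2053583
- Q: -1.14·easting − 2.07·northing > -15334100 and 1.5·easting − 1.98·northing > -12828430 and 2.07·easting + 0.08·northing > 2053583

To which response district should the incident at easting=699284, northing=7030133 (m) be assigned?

L

-1.14·699284 − 2.07·7030133 = -15349559.070, which is < -15334100
1.5·699284 − 1.98·7030133 = -12870737.340, which is < -12828430
2.07·699284 + 0.08·7030133 = 2009928.520, which is < 2053583
This sign pattern matches L.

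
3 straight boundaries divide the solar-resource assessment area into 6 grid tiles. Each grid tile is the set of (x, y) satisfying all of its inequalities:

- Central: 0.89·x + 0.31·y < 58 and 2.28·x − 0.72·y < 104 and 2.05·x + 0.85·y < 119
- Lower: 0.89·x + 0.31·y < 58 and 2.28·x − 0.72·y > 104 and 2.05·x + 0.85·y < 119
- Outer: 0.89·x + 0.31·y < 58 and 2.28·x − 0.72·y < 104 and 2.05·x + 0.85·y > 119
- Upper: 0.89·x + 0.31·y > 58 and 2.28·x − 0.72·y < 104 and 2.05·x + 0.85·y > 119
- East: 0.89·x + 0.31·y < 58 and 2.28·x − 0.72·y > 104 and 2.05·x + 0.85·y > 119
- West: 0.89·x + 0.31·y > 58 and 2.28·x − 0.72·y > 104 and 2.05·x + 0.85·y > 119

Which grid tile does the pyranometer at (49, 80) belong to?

Upper

0.89·49 + 0.31·80 = 68.410, which is > 58
2.28·49 − 0.72·80 = 54.120, which is < 104
2.05·49 + 0.85·80 = 168.450, which is > 119
This sign pattern matches Upper.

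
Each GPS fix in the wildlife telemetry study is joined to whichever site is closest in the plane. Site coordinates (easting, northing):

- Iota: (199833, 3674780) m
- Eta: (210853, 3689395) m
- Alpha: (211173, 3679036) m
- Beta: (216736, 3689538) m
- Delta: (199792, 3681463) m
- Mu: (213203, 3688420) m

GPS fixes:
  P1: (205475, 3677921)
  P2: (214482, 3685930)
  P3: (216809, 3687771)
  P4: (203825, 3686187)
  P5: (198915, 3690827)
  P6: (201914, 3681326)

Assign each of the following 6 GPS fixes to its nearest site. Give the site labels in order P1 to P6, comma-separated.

P1 → Alpha (d²=33710429.00)
P2 → Mu (d²=7835941.00)
P3 → Beta (d²=3127618.00)
P4 → Delta (d²=38581265.00)
P5 → Delta (d²=88453625.00)
P6 → Delta (d²=4521653.00)

Alpha, Mu, Beta, Delta, Delta, Delta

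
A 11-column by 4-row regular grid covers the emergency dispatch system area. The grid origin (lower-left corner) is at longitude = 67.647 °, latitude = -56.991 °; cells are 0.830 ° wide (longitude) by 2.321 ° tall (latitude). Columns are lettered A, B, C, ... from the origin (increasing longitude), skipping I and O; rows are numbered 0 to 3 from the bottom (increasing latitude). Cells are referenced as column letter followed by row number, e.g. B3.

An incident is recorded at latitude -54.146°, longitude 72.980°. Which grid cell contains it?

G1

Column index: ⌊(72.980 − 67.647) / 0.830⌋ = ⌊6.425⌋ = 6 → column G
Row offset from origin: ⌊(-54.146 − -56.991) / 2.321⌋ = ⌊1.226⌋ = 1 → row 1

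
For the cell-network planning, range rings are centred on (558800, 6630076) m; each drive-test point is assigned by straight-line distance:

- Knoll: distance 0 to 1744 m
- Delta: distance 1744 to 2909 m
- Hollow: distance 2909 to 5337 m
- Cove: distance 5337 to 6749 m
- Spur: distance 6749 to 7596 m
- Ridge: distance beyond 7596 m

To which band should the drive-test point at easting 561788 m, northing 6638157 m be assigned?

Ridge

Distance = √((561788−558800)² + (6638157−6630076)²) = √(8928144.000 + 65302561.000) = 8615.724 m.
7596 ≤ 8615.724 < ∞ → Ridge.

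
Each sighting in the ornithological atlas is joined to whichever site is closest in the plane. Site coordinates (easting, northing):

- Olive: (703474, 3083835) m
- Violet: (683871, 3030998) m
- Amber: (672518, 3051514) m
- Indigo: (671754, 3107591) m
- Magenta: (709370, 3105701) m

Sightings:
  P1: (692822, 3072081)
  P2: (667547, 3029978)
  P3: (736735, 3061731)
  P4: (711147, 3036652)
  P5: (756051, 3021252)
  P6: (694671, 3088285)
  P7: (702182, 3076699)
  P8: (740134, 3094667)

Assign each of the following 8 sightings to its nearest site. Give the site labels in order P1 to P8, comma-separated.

Olive, Violet, Olive, Violet, Violet, Olive, Olive, Magenta

P1 → Olive (d²=251621620.00)
P2 → Violet (d²=267513376.00)
P3 → Olive (d²=1594880937.00)
P4 → Violet (d²=775947892.00)
P5 → Violet (d²=5304936916.00)
P6 → Olive (d²=97295309.00)
P7 → Olive (d²=52591760.00)
P8 → Magenta (d²=1068172852.00)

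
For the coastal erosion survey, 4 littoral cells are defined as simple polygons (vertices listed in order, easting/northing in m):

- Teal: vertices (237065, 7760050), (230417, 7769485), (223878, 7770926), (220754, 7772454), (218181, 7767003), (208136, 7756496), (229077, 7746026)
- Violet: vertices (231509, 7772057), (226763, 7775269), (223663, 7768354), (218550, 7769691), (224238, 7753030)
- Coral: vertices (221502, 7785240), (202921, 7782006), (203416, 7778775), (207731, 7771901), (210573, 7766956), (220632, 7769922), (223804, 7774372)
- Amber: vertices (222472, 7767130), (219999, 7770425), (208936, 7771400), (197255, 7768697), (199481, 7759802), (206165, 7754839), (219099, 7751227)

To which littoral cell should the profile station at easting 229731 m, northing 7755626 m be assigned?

Cast a ray rightward from (229731, 7755626). For each polygon, the edges (by vertex number in listed order) whose endpoints lie on opposite sides of northing = 7755626, where each meets that height, and whether that is right or left of the point:
Teal: 6–7 at easting≈209876.1 (left), 7–1 at easting≈234545.1 (right) → 1 crossing.
Violet: 4–5 at easting≈223351.7 (left), 5–1 at easting≈225230.0 (left) → 0 crossings.
Coral: no edge straddles that height → 0 crossings.
Amber: 5–6 at easting≈205105.1 (left), 7–1 at easting≈220032.0 (left) → 0 crossings.
Only Teal has an odd count, so the point is inside Teal.

Teal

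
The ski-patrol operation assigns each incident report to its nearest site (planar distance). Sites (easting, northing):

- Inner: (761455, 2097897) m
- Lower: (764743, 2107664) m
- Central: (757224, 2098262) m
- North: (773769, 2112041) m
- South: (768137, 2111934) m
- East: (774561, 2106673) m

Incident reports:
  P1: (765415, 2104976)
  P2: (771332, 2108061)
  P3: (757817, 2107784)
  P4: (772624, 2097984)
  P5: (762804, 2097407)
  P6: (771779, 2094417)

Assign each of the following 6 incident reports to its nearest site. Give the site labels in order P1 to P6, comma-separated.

Lower, East, Lower, East, Inner, Inner

P1 → Lower (d²=7676928.00)
P2 → East (d²=12352985.00)
P3 → Lower (d²=47983876.00)
P4 → East (d²=79250690.00)
P5 → Inner (d²=2059901.00)
P6 → Inner (d²=118695376.00)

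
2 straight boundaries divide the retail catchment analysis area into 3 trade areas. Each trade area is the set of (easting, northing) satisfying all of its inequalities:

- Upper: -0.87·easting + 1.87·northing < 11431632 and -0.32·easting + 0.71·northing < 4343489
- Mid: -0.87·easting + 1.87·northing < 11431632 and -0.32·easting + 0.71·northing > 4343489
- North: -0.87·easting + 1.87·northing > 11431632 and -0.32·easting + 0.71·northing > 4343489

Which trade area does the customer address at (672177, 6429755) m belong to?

-0.87·672177 + 1.87·6429755 = 11438847.860, which is > 11431632
-0.32·672177 + 0.71·6429755 = 4350029.410, which is > 4343489
This sign pattern matches North.

North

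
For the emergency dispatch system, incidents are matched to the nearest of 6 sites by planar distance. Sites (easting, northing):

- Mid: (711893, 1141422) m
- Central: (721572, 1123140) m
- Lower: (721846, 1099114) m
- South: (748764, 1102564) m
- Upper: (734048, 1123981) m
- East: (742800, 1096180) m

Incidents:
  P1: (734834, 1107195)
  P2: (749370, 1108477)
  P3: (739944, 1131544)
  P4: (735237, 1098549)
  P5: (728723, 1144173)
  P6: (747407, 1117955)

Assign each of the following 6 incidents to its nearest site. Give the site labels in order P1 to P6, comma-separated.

P1 → East (d²=184787381.00)
P2 → South (d²=35330805.00)
P3 → Upper (d²=91961785.00)
P4 → East (d²=62811130.00)
P5 → Mid (d²=290816901.00)
P6 → Upper (d²=214775557.00)

East, South, Upper, East, Mid, Upper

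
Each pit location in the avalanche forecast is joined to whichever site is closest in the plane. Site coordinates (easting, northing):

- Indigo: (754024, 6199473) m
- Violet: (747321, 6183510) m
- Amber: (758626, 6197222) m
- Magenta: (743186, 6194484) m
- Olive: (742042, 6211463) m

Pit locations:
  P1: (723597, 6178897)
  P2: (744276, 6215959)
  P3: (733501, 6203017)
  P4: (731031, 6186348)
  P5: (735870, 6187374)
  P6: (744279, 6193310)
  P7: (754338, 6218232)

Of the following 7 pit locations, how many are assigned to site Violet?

1

P1 → Violet
P2 → Olive
P3 → Olive
P4 → Magenta
P5 → Magenta
P6 → Magenta
P7 → Olive
1 of the 7 goes to Violet.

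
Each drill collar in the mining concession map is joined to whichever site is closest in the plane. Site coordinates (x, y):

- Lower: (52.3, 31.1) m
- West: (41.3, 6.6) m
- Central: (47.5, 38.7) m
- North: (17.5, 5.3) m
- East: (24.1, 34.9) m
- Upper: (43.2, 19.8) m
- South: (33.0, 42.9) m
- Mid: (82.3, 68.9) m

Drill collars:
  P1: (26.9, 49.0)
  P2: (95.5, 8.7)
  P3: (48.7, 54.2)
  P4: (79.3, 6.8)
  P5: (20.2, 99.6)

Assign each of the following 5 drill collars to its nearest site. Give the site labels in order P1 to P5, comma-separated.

South, Lower, Central, Lower, South

P1 → South (d²=74.42)
P2 → Lower (d²=2368.00)
P3 → Central (d²=241.69)
P4 → Lower (d²=1319.49)
P5 → South (d²=3378.73)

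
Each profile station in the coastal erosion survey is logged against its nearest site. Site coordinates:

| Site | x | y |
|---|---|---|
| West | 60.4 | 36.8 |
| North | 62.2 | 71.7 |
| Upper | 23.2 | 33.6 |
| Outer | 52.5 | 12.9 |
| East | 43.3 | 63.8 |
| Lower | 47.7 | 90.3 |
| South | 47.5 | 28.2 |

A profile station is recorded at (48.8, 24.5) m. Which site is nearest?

South

Squared distances to each site:
West: 285.850; North: 2407.400; Upper: 738.170; Outer: 148.250; East: 1574.740; Lower: 4330.850; South: 15.380.
Minimum at South.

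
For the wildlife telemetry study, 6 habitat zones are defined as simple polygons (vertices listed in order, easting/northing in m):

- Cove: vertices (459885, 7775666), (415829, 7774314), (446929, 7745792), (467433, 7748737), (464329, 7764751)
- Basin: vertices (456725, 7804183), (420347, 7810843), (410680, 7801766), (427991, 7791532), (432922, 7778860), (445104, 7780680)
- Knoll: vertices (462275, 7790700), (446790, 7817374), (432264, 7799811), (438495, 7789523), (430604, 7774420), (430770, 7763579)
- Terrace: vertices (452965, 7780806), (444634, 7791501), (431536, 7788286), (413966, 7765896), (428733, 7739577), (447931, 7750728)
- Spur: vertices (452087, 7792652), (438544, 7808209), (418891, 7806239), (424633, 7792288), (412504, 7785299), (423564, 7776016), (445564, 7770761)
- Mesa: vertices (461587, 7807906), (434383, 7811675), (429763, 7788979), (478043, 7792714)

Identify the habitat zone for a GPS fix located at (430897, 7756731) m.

Cast a ray rightward from (430897, 7756731). For each polygon, the edges (by vertex number in listed order) whose endpoints lie on opposite sides of northing = 7756731, where each meets that height, and whether that is right or left of the point:
Cove: 2–3 at easting≈435001.3 (right), 4–5 at easting≈465883.5 (right) → 2 crossings.
Basin: no edge straddles that height → 0 crossings.
Knoll: no edge straddles that height → 0 crossings.
Terrace: 4–5 at easting≈419108.3 (left), 6–1 at easting≈448935.7 (right) → 1 crossing.
Spur: no edge straddles that height → 0 crossings.
Mesa: no edge straddles that height → 0 crossings.
Only Terrace has an odd count, so the point is inside Terrace.

Terrace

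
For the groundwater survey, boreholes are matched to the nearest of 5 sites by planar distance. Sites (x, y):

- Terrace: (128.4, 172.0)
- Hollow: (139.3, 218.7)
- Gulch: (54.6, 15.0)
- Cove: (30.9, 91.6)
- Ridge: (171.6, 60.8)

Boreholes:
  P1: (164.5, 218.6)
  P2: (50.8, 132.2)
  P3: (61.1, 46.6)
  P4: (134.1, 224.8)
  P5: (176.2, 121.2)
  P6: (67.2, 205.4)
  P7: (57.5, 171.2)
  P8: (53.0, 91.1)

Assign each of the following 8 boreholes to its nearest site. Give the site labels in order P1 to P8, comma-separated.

P1 → Hollow (d²=635.05)
P2 → Cove (d²=2044.37)
P3 → Gulch (d²=1040.81)
P4 → Hollow (d²=64.25)
P5 → Ridge (d²=3669.32)
P6 → Terrace (d²=4861.00)
P7 → Terrace (d²=5027.45)
P8 → Cove (d²=488.66)

Hollow, Cove, Gulch, Hollow, Ridge, Terrace, Terrace, Cove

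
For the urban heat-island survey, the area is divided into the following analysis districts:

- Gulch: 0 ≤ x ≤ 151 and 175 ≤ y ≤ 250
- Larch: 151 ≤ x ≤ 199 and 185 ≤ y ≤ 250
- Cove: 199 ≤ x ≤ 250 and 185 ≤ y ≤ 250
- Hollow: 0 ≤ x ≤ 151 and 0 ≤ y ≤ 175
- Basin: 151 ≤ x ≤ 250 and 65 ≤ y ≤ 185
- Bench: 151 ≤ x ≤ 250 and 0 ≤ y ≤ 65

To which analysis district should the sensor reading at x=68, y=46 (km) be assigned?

Hollow

The point has x = 68 and y = 46.
Only Hollow satisfies 0 ≤ x ≤ 151 and 0 ≤ y ≤ 175.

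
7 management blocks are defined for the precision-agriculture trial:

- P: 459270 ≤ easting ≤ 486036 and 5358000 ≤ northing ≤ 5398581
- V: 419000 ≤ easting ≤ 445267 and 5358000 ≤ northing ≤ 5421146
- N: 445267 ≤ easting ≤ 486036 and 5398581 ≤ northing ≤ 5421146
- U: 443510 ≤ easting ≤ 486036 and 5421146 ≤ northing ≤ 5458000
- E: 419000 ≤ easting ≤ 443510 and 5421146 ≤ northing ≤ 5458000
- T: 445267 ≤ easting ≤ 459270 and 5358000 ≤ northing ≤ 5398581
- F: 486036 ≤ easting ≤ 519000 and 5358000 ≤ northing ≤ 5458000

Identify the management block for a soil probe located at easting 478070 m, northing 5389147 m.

The point has easting = 478070 and northing = 5389147.
Only P satisfies 459270 ≤ easting ≤ 486036 and 5358000 ≤ northing ≤ 5398581.

P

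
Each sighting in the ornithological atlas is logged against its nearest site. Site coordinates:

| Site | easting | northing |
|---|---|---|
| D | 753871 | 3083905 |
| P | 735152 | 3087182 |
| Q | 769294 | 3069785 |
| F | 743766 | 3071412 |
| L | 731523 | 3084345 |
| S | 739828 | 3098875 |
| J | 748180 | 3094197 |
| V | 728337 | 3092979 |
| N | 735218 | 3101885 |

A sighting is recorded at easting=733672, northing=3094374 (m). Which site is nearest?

Squared distances to each site:
D: 517599562.000; P: 53915264.000; Q: 1873545805.000; F: 629142280.000; L: 105199042.000; S: 58155337.000; J: 210513393.000; V: 30408250.000; N: 58805237.000.
Minimum at V.

V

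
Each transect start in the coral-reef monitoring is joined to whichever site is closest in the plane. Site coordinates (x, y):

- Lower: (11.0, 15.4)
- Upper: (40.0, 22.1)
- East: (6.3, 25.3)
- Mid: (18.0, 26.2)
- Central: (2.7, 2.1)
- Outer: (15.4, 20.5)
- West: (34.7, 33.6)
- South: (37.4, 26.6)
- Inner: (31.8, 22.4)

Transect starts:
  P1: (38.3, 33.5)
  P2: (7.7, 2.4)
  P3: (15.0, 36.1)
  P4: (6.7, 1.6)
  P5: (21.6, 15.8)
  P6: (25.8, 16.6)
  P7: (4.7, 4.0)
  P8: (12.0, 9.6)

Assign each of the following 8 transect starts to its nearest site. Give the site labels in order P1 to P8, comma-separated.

P1 → West (d²=12.97)
P2 → Central (d²=25.09)
P3 → Mid (d²=107.01)
P4 → Central (d²=16.25)
P5 → Outer (d²=60.53)
P6 → Inner (d²=69.64)
P7 → Central (d²=7.61)
P8 → Lower (d²=34.64)

West, Central, Mid, Central, Outer, Inner, Central, Lower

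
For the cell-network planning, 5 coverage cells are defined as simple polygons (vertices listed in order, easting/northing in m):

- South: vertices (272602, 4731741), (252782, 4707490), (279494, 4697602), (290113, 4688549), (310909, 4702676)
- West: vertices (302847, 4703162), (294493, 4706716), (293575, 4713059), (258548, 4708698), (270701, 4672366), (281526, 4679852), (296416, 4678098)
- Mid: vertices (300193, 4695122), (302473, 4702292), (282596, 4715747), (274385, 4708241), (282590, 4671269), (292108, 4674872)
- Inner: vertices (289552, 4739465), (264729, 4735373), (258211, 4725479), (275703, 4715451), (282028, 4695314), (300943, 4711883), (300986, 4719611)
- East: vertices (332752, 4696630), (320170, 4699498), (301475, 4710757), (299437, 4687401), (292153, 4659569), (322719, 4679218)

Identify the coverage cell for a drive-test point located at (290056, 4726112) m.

Inner

Cast a ray rightward from (290056, 4726112). For each polygon, the edges (by vertex number in listed order) whose endpoints lie on opposite sides of northing = 4726112, where each meets that height, and whether that is right or left of the point:
South: 1–2 at easting≈268001.5 (left), 5–1 at easting≈280020.9 (left) → 0 crossings.
West: no edge straddles that height → 0 crossings.
Mid: no edge straddles that height → 0 crossings.
Inner: 2–3 at easting≈258628.0 (left), 7–1 at easting≈297242.0 (right) → 1 crossing.
East: no edge straddles that height → 0 crossings.
Only Inner has an odd count, so the point is inside Inner.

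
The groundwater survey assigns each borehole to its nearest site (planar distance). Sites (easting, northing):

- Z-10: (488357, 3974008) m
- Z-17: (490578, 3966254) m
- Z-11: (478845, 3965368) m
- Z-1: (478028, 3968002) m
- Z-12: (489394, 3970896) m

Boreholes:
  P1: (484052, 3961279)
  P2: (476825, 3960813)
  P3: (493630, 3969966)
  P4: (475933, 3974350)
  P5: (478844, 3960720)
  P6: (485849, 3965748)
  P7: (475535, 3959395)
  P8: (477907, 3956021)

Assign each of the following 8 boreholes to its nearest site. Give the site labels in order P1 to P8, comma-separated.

Z-11, Z-11, Z-12, Z-1, Z-11, Z-17, Z-11, Z-11

P1 → Z-11 (d²=43832770.00)
P2 → Z-11 (d²=24828425.00)
P3 → Z-12 (d²=18808596.00)
P4 → Z-1 (d²=44686129.00)
P5 → Z-11 (d²=21603905.00)
P6 → Z-17 (d²=22619477.00)
P7 → Z-11 (d²=46632829.00)
P8 → Z-11 (d²=88246253.00)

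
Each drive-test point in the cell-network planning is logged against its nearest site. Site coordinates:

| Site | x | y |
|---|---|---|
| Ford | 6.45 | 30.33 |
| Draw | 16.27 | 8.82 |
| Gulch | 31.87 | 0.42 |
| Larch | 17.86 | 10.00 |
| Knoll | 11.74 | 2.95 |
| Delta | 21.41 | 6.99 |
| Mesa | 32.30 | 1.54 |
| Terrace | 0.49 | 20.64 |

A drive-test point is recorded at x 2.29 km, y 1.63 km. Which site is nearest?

Knoll

Squared distances to each site:
Ford: 840.996; Draw: 247.137; Gulch: 876.441; Larch: 312.482; Knoll: 91.045; Delta: 394.304; Mesa: 900.608; Terrace: 364.620.
Minimum at Knoll.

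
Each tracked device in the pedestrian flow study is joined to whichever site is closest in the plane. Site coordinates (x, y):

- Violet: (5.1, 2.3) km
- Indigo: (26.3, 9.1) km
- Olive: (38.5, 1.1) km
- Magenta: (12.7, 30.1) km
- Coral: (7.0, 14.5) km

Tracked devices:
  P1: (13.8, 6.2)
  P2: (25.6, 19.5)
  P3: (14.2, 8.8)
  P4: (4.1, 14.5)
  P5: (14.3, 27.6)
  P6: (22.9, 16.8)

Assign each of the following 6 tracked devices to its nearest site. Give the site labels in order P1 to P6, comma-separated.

Violet, Indigo, Coral, Coral, Magenta, Indigo

P1 → Violet (d²=90.90)
P2 → Indigo (d²=108.65)
P3 → Coral (d²=84.33)
P4 → Coral (d²=8.41)
P5 → Magenta (d²=8.81)
P6 → Indigo (d²=70.85)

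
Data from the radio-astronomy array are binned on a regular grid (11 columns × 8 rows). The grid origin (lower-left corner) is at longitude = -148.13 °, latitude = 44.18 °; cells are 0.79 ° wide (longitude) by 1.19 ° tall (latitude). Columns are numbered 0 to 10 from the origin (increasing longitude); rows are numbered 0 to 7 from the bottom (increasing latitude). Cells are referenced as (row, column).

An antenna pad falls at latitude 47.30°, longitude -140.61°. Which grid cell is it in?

(2, 9)

Column index: ⌊(-140.61 − -148.13) / 0.79⌋ = ⌊9.519⌋ = 9
Row offset from origin: ⌊(47.30 − 44.18) / 1.19⌋ = ⌊2.622⌋ = 2 → row 2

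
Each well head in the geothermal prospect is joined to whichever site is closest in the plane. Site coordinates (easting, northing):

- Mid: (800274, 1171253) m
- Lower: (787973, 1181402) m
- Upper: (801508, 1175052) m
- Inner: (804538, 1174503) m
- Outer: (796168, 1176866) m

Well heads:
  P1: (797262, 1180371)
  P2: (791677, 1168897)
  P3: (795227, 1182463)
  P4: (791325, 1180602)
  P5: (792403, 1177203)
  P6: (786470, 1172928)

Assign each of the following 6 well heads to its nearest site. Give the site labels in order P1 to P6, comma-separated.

P1 → Outer (d²=13481861.00)
P2 → Mid (d²=79459145.00)
P3 → Outer (d²=32211890.00)
P4 → Lower (d²=11875904.00)
P5 → Outer (d²=14288794.00)
P6 → Lower (d²=74067685.00)

Outer, Mid, Outer, Lower, Outer, Lower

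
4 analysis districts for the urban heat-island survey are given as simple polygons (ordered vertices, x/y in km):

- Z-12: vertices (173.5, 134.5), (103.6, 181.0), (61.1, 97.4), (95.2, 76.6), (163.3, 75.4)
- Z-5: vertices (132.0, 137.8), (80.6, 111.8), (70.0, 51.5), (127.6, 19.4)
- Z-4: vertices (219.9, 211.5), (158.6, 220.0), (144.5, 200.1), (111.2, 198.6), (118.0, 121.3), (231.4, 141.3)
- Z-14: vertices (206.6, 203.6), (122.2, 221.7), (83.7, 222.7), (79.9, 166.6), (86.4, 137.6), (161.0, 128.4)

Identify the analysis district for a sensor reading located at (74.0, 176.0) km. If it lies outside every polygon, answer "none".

none

Cast a ray rightward from (74.0, 176.0). For each polygon, the edges (by vertex number in listed order) whose endpoints lie on opposite sides of y = 176.0, where each meets that height, and whether that is right or left of the point:
Z-12: 1–2 at x≈111.12 (right), 2–3 at x≈101.06 (right) → 2 crossings.
Z-5: no edge straddles that height → 0 crossings.
Z-4: 4–5 at x≈113.19 (right), 6–1 at x≈225.72 (right) → 2 crossings.
Z-14: 3–4 at x≈80.54 (right), 6–1 at x≈189.86 (right) → 2 crossings.
All counts are even, so the point lies outside every listed polygon.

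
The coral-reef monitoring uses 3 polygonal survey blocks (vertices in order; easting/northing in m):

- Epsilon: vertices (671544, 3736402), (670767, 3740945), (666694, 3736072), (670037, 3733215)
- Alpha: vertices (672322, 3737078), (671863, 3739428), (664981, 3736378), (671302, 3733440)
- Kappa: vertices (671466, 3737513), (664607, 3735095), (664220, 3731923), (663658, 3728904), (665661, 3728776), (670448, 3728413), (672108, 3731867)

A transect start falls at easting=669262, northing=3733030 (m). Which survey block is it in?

Cast a ray rightward from (669262, 3733030). For each polygon, the edges (by vertex number in listed order) whose endpoints lie on opposite sides of northing = 3733030, where each meets that height, and whether that is right or left of the point:
Epsilon: no edge straddles that height → 0 crossings.
Alpha: no edge straddles that height → 0 crossings.
Kappa: 2–3 at easting≈664355.1 (left), 7–1 at easting≈671975.8 (right) → 1 crossing.
Only Kappa has an odd count, so the point is inside Kappa.

Kappa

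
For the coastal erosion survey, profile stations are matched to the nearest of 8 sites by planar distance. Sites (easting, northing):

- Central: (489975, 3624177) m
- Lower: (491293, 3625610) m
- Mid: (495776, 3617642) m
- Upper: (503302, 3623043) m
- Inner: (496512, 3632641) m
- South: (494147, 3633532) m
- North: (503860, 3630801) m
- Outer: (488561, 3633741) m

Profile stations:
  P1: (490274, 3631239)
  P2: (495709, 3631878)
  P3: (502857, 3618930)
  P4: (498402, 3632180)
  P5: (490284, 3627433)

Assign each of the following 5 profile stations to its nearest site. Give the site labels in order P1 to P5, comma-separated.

P1 → Outer (d²=9194373.00)
P2 → Inner (d²=1226978.00)
P3 → Upper (d²=17114794.00)
P4 → Inner (d²=3784621.00)
P5 → Lower (d²=4341410.00)

Outer, Inner, Upper, Inner, Lower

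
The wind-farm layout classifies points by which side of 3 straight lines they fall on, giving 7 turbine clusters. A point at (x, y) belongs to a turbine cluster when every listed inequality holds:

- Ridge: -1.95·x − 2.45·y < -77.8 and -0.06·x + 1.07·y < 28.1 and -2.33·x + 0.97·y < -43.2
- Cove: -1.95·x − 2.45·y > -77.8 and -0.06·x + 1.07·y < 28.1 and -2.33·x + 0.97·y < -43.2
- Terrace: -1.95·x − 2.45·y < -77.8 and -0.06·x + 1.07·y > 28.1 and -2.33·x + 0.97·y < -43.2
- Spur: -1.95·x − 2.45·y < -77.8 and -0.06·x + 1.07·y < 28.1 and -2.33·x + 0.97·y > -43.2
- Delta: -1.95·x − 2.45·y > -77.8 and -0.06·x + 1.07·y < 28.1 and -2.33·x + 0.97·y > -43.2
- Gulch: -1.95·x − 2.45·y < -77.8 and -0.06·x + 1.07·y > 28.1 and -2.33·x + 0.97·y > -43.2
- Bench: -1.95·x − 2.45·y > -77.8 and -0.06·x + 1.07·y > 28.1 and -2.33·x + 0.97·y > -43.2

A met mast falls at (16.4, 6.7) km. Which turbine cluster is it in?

-1.95·16.4 − 2.45·6.7 = -48.395, which is > -77.8
-0.06·16.4 + 1.07·6.7 = 6.185, which is < 28.1
-2.33·16.4 + 0.97·6.7 = -31.713, which is > -43.2
This sign pattern matches Delta.

Delta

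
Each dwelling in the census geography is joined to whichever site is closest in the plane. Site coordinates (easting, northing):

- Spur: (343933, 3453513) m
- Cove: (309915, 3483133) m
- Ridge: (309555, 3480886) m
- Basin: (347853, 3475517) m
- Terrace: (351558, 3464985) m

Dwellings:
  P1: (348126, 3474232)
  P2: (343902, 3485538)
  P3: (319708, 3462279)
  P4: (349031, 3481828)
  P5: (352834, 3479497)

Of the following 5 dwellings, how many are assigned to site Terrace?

0

P1 → Basin
P2 → Basin
P3 → Ridge
P4 → Basin
P5 → Basin
0 of the 5 go to Terrace.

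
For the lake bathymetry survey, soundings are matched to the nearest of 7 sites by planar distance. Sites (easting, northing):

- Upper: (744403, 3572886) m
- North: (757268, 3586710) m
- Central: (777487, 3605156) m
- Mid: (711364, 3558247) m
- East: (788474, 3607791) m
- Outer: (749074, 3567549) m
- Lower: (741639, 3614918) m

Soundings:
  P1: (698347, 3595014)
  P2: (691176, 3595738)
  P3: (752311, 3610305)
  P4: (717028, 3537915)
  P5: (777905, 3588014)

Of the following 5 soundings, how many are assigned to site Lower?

P1 → Mid
P2 → Mid
P3 → Lower
P4 → Mid
P5 → Central
1 of the 5 goes to Lower.

1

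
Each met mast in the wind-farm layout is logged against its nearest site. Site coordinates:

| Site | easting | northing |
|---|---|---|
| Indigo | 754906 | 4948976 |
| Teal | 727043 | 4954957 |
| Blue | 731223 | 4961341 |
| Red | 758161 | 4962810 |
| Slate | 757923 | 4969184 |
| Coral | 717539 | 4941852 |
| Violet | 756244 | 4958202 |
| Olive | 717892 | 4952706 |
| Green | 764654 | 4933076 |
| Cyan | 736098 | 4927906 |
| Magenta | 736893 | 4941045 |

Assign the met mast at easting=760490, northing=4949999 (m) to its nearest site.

Indigo

Squared distances to each site:
Indigo: 32227585.000; Teal: 1143283573.000; Blue: 985198253.000; Red: 169545962.000; Slate: 374653714.000; Coral: 1911162010.000; Violet: 85317725.000; Olive: 1821917453.000; Green: 303726825.000; Cyan: 1083070313.000; Magenta: 636992525.000.
Minimum at Indigo.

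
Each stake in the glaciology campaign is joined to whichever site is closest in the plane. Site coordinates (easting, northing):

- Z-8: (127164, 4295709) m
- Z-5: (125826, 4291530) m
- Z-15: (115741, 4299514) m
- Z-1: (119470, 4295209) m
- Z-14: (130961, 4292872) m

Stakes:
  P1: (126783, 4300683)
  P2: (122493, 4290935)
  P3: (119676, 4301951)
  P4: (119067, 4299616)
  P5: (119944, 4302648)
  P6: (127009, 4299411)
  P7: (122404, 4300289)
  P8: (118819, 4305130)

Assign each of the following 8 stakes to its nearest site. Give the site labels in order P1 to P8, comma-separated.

Z-8, Z-5, Z-15, Z-15, Z-15, Z-8, Z-1, Z-15

P1 → Z-8 (d²=24885837.00)
P2 → Z-5 (d²=11462914.00)
P3 → Z-15 (d²=21423194.00)
P4 → Z-15 (d²=11072680.00)
P5 → Z-15 (d²=27487165.00)
P6 → Z-8 (d²=13728829.00)
P7 → Z-1 (d²=34414756.00)
P8 → Z-15 (d²=41013540.00)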